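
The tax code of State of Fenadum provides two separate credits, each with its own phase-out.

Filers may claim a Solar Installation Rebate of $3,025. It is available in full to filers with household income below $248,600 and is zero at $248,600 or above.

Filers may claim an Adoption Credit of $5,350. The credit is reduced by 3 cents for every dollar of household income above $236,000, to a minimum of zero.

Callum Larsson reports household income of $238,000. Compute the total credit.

Solar Installation Rebate: $238,000 is below the $248,600 cutoff, so the full $3,025 applies.
Adoption Credit: 3% of the $2,000 excess over $236,000 is $60; credit = $5,350 − $60 = $5,290.
Total: $3,025 + $5,290 = $8,315.

$8,315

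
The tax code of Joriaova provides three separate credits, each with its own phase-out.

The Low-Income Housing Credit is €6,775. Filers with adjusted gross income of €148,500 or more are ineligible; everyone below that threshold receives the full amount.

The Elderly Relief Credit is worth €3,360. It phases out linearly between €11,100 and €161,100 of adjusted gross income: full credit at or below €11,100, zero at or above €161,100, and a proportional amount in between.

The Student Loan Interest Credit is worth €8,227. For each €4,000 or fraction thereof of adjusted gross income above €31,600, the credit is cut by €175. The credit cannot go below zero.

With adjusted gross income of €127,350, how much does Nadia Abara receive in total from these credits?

Low-Income Housing Credit: €127,350 is below the €148,500 cutoff, so the full €6,775 applies.
Elderly Relief Credit: €127,350 is €116,250 into a €150,000 phase-out range, leaving 33,750/150,000 of the credit: €3,360 × 33,750/150,000 = €756.
Student Loan Interest Credit: income exceeds €31,600 by €95,750, which is 24 full-or-partial €4,000 increments; reduction = 24 × €175 = €4,200, leaving €4,027.
Total: €6,775 + €756 + €4,027 = €11,558.

€11,558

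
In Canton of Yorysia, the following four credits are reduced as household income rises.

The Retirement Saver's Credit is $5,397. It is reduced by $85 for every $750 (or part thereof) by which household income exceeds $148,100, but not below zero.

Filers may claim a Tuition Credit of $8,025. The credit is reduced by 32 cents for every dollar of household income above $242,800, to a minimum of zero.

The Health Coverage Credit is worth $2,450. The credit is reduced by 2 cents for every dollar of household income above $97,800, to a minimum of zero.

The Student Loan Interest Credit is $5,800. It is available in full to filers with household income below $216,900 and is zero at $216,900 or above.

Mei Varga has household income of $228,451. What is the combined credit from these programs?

Retirement Saver's Credit: income exceeds $148,100 by $80,351 → 108 increments × $85 = $9,180 ≥ base, so the credit is $0.
Tuition Credit: $228,451 is at or below the $242,800 threshold, so the full $8,025 applies.
Health Coverage Credit: 2% of the $130,651 excess over $97,800 is $2,613.02 ≥ base, so the credit is $0.
Student Loan Interest Credit: $228,451 meets or exceeds the $216,900 cutoff, so the credit is $0.
Total: $0 + $8,025 + $0 + $0 = $8,025.

$8,025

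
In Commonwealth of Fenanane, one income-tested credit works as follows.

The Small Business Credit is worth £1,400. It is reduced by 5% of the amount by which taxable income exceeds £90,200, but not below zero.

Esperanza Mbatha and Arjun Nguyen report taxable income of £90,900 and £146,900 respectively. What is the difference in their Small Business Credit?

£1,365

Esperanza (£90,900): Small Business Credit: 5% of the £700 excess over £90,200 is £35; credit = £1,400 − £35 = £1,365.
Arjun (£146,900): Small Business Credit: 5% of the £56,700 excess over £90,200 is £2,835 ≥ base, so the credit is £0.
Difference: |£1,365 − £0| = £1,365.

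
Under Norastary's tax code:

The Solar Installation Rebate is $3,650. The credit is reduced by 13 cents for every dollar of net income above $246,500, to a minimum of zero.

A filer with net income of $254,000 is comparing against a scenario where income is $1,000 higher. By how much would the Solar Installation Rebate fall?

$130

At $254,000 — 13% of the $7,500 excess over $246,500 is $975; credit = $3,650 − $975 = $2,675.
At $255,000 — 13% of the $8,500 excess over $246,500 is $1,105; credit = $3,650 − $1,105 = $2,545.
Lost: $2,675 − $2,545 = $130.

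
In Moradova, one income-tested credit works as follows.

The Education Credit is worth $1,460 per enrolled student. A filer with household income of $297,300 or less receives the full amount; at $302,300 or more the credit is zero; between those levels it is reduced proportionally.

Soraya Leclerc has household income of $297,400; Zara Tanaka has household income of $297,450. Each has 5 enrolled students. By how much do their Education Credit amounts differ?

Soraya ($297,400): Education Credit: base = 5 × $1,460 = $7,300. $297,400 is $100 into a $5,000 phase-out range, leaving 4,900/5,000 of the credit: $7,300 × 4,900/5,000 = $7,154.
Zara ($297,450): Education Credit: base = 5 × $1,460 = $7,300. $297,450 is $150 into a $5,000 phase-out range, leaving 4,850/5,000 of the credit: $7,300 × 4,850/5,000 = $7,081.
Difference: |$7,154 − $7,081| = $73.

$73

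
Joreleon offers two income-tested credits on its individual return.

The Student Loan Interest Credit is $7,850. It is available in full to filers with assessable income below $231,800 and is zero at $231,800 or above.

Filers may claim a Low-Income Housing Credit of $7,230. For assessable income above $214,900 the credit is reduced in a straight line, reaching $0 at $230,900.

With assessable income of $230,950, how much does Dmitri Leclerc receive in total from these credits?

$7,850

Student Loan Interest Credit: $230,950 is below the $231,800 cutoff, so the full $7,850 applies.
Low-Income Housing Credit: $230,950 is at or above $230,900, so the credit is $0.
Total: $7,850 + $0 = $7,850.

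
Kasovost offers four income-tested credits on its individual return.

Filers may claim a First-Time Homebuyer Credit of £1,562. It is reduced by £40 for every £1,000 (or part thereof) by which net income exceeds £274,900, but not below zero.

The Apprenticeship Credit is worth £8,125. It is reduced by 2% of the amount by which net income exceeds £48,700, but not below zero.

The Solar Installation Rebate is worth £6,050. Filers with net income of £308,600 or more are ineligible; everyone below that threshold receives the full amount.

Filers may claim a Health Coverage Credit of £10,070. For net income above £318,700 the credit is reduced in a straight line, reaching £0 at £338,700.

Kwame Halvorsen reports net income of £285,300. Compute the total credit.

First-Time Homebuyer Credit: income exceeds £274,900 by £10,400, which is 11 full-or-partial £1,000 increments; reduction = 11 × £40 = £440, leaving £1,122.
Apprenticeship Credit: 2% of the £236,600 excess over £48,700 is £4,732; credit = £8,125 − £4,732 = £3,393.
Solar Installation Rebate: £285,300 is below the £308,600 cutoff, so the full £6,050 applies.
Health Coverage Credit: £285,300 is at or below the £318,700 threshold, so the full £10,070 applies.
Total: £1,122 + £3,393 + £6,050 + £10,070 = £20,635.

£20,635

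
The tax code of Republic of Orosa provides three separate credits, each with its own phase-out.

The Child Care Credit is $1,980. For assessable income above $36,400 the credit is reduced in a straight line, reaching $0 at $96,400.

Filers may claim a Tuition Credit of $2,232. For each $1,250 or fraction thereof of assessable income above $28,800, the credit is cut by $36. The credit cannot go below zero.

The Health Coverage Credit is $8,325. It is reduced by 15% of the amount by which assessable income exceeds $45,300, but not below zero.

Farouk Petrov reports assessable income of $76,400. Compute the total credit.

$5,148

Child Care Credit: $76,400 is $40,000 into a $60,000 phase-out range, leaving 20,000/60,000 of the credit: $1,980 × 20,000/60,000 = $660.
Tuition Credit: income exceeds $28,800 by $47,600, which is 39 full-or-partial $1,250 increments; reduction = 39 × $36 = $1,404, leaving $828.
Health Coverage Credit: 15% of the $31,100 excess over $45,300 is $4,665; credit = $8,325 − $4,665 = $3,660.
Total: $660 + $828 + $3,660 = $5,148.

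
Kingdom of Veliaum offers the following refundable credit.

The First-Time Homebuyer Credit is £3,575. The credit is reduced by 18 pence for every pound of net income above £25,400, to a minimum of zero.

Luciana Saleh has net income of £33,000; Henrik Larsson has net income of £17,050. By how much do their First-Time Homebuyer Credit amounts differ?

£1,368

Luciana (£33,000): First-Time Homebuyer Credit: 18% of the £7,600 excess over £25,400 is £1,368; credit = £3,575 − £1,368 = £2,207.
Henrik (£17,050): First-Time Homebuyer Credit: £17,050 is at or below the £25,400 threshold, so the full £3,575 applies.
Difference: |£2,207 − £3,575| = £1,368.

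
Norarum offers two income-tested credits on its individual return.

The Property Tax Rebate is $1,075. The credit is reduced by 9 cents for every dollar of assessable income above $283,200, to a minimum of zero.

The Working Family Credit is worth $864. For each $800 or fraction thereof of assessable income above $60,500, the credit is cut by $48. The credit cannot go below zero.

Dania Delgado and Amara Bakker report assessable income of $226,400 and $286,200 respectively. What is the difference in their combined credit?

Dania ($226,400): Property Tax Rebate: $226,400 is at or below the $283,200 threshold, so the full $1,075 applies. Working Family Credit: income exceeds $60,500 by $165,900 → 208 increments × $48 = $9,984 ≥ base, so the credit is $0. total $1,075 + $0 = $1,075
Amara ($286,200): Property Tax Rebate: 9% of the $3,000 excess over $283,200 is $270; credit = $1,075 − $270 = $805. Working Family Credit: income exceeds $60,500 by $225,700 → 283 increments × $48 = $13,584 ≥ base, so the credit is $0. total $805 + $0 = $805
Difference: |$1,075 − $805| = $270.

$270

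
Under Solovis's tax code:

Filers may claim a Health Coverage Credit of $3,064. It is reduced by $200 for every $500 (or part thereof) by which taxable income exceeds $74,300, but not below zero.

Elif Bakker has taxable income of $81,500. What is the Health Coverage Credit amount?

$64

Health Coverage Credit: income exceeds $74,300 by $7,200, which is 15 full-or-partial $500 increments; reduction = 15 × $200 = $3,000, leaving $64.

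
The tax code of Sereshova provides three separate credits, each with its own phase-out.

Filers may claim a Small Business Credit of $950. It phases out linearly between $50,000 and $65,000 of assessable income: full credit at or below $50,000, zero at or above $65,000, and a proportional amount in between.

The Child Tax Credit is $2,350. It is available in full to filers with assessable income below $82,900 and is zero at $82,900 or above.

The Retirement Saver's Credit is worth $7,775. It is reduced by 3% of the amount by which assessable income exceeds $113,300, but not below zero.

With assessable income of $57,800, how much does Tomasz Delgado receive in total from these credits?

Small Business Credit: $57,800 is $7,800 into a $15,000 phase-out range, leaving 7,200/15,000 of the credit: $950 × 7,200/15,000 = $456.
Child Tax Credit: $57,800 is below the $82,900 cutoff, so the full $2,350 applies.
Retirement Saver's Credit: $57,800 is at or below the $113,300 threshold, so the full $7,775 applies.
Total: $456 + $2,350 + $7,775 = $10,581.

$10,581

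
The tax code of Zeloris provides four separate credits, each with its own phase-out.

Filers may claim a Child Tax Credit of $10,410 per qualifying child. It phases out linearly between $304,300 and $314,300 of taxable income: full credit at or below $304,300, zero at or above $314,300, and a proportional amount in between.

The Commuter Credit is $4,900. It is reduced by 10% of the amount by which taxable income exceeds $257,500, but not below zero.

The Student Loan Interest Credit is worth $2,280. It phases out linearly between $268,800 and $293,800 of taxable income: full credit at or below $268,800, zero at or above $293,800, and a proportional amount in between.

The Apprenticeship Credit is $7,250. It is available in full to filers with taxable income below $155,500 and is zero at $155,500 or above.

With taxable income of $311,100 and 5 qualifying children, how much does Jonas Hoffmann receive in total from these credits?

Child Tax Credit: base = 5 × $10,410 = $52,050. $311,100 is $6,800 into a $10,000 phase-out range, leaving 3,200/10,000 of the credit: $52,050 × 3,200/10,000 = $16,656.
Commuter Credit: 10% of the $53,600 excess over $257,500 is $5,360 ≥ base, so the credit is $0.
Student Loan Interest Credit: $311,100 is at or above $293,800, so the credit is $0.
Apprenticeship Credit: $311,100 meets or exceeds the $155,500 cutoff, so the credit is $0.
Total: $16,656 + $0 + $0 + $0 = $16,656.

$16,656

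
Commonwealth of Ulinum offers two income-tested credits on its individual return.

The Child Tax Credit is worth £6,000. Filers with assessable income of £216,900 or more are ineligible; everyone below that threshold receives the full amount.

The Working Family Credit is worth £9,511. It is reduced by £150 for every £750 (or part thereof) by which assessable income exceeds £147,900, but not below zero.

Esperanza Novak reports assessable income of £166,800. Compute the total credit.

Child Tax Credit: £166,800 is below the £216,900 cutoff, so the full £6,000 applies.
Working Family Credit: income exceeds £147,900 by £18,900, which is 26 full-or-partial £750 increments; reduction = 26 × £150 = £3,900, leaving £5,611.
Total: £6,000 + £5,611 = £11,611.

£11,611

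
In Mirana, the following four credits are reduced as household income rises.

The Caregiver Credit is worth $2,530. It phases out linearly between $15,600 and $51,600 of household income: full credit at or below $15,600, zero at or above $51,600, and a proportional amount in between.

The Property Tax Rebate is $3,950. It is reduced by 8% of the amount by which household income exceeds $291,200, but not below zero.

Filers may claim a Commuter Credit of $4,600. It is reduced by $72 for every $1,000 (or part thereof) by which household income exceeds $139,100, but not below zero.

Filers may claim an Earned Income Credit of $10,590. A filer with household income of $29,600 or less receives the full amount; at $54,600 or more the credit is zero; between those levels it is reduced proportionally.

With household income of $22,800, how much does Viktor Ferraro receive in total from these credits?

$21,164

Caregiver Credit: $22,800 is $7,200 into a $36,000 phase-out range, leaving 28,800/36,000 of the credit: $2,530 × 28,800/36,000 = $2,024.
Property Tax Rebate: $22,800 is at or below the $291,200 threshold, so the full $3,950 applies.
Commuter Credit: $22,800 is at or below the $139,100 threshold, so the full $4,600 applies.
Earned Income Credit: $22,800 is at or below the $29,600 threshold, so the full $10,590 applies.
Total: $2,024 + $3,950 + $4,600 + $10,590 = $21,164.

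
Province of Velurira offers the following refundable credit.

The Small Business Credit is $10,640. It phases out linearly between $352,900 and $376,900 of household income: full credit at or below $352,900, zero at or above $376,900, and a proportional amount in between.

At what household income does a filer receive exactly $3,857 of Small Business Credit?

$368,200

$3,857 is 3,857/10,640 of the full $10,640, so 6,783/10,640 of the $24,000 range has been used: income = $352,900 + $24,000 × 6,783/10,640 = $368,200.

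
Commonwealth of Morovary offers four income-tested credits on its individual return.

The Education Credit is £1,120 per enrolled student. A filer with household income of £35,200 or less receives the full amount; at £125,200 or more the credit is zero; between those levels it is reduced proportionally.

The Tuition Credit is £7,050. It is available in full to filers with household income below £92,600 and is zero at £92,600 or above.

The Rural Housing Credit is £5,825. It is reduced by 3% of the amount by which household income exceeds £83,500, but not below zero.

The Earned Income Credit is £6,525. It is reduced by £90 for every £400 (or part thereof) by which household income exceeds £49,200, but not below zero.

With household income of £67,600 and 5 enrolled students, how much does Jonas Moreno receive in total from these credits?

£18,844

Education Credit: base = 5 × £1,120 = £5,600. £67,600 is £32,400 into a £90,000 phase-out range, leaving 57,600/90,000 of the credit: £5,600 × 57,600/90,000 = £3,584.
Tuition Credit: £67,600 is below the £92,600 cutoff, so the full £7,050 applies.
Rural Housing Credit: £67,600 is at or below the £83,500 threshold, so the full £5,825 applies.
Earned Income Credit: income exceeds £49,200 by £18,400, which is 46 full-or-partial £400 increments; reduction = 46 × £90 = £4,140, leaving £2,385.
Total: £3,584 + £7,050 + £5,825 + £2,385 = £18,844.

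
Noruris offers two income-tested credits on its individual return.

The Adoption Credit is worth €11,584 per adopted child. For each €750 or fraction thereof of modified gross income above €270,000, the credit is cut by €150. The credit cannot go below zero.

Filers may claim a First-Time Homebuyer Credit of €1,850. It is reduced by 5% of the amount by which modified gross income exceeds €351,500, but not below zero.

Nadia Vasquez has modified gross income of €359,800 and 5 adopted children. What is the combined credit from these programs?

Adoption Credit: base = 5 × €11,584 = €57,920. income exceeds €270,000 by €89,800, which is 120 full-or-partial €750 increments; reduction = 120 × €150 = €18,000, leaving €39,920.
First-Time Homebuyer Credit: 5% of the €8,300 excess over €351,500 is €415; credit = €1,850 − €415 = €1,435.
Total: €39,920 + €1,435 = €41,355.

€41,355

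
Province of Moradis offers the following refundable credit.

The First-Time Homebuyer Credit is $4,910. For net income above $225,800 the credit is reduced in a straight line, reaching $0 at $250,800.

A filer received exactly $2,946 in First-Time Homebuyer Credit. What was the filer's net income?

$235,800

$2,946 is 2,946/4,910 of the full $4,910, so 1,964/4,910 of the $25,000 range has been used: income = $225,800 + $25,000 × 1,964/4,910 = $235,800.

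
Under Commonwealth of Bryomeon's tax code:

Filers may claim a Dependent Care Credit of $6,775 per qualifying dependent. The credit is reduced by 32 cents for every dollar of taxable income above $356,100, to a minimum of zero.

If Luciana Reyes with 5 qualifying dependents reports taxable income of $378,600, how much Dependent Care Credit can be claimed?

$26,675

Dependent Care Credit: base = 5 × $6,775 = $33,875. 32% of the $22,500 excess over $356,100 is $7,200; credit = $33,875 − $7,200 = $26,675.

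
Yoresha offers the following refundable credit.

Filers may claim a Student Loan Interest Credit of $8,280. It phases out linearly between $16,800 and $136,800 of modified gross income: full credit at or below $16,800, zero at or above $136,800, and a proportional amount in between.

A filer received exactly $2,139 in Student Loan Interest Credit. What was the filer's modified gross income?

$105,800

$2,139 is 2,139/8,280 of the full $8,280, so 6,141/8,280 of the $120,000 range has been used: income = $16,800 + $120,000 × 6,141/8,280 = $105,800.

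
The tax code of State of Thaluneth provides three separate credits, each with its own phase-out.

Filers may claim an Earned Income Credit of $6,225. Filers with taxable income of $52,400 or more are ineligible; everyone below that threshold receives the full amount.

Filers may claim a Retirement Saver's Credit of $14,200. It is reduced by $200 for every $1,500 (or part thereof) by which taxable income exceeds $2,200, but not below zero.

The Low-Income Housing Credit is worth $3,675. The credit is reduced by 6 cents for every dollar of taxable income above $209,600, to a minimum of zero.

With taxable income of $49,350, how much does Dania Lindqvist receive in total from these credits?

Earned Income Credit: $49,350 is below the $52,400 cutoff, so the full $6,225 applies.
Retirement Saver's Credit: income exceeds $2,200 by $47,150, which is 32 full-or-partial $1,500 increments; reduction = 32 × $200 = $6,400, leaving $7,800.
Low-Income Housing Credit: $49,350 is at or below the $209,600 threshold, so the full $3,675 applies.
Total: $6,225 + $7,800 + $3,675 = $17,700.

$17,700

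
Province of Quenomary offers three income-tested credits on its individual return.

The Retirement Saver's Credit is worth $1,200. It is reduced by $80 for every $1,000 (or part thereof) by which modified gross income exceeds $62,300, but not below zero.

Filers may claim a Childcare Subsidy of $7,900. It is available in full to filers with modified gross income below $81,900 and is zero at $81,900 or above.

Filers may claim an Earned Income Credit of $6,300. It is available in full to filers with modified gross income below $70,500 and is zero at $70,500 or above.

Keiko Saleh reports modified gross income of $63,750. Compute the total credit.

$15,240

Retirement Saver's Credit: income exceeds $62,300 by $1,450, which is 2 full-or-partial $1,000 increments; reduction = 2 × $80 = $160, leaving $1,040.
Childcare Subsidy: $63,750 is below the $81,900 cutoff, so the full $7,900 applies.
Earned Income Credit: $63,750 is below the $70,500 cutoff, so the full $6,300 applies.
Total: $1,040 + $7,900 + $6,300 = $15,240.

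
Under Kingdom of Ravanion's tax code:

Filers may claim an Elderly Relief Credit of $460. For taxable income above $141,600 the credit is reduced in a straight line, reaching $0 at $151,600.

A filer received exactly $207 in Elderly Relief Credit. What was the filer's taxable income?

$207 is 207/460 of the full $460, so 253/460 of the $10,000 range has been used: income = $141,600 + $10,000 × 253/460 = $147,100.

$147,100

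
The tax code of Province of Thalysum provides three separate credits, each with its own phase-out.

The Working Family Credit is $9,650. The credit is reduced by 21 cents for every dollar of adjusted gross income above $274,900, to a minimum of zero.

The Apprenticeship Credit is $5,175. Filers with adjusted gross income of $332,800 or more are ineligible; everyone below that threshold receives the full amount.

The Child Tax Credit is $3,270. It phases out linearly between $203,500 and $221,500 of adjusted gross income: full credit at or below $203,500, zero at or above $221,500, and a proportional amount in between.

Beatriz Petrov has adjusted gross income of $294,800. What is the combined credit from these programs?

$10,646

Working Family Credit: 21% of the $19,900 excess over $274,900 is $4,179; credit = $9,650 − $4,179 = $5,471.
Apprenticeship Credit: $294,800 is below the $332,800 cutoff, so the full $5,175 applies.
Child Tax Credit: $294,800 is at or above $221,500, so the credit is $0.
Total: $5,471 + $5,175 + $0 = $10,646.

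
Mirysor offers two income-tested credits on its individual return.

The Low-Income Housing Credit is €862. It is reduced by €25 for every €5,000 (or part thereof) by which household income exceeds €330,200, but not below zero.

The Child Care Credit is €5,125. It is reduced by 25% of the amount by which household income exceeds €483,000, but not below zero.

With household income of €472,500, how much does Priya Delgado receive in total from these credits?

€5,262

Low-Income Housing Credit: income exceeds €330,200 by €142,300, which is 29 full-or-partial €5,000 increments; reduction = 29 × €25 = €725, leaving €137.
Child Care Credit: €472,500 is at or below the €483,000 threshold, so the full €5,125 applies.
Total: €137 + €5,125 = €5,262.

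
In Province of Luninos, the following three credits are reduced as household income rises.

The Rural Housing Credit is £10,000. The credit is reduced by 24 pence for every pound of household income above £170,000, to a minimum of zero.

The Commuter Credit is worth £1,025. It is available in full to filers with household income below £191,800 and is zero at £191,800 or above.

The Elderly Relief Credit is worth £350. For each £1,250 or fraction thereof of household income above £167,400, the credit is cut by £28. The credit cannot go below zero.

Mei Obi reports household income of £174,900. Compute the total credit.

£10,031

Rural Housing Credit: 24% of the £4,900 excess over £170,000 is £1,176; credit = £10,000 − £1,176 = £8,824.
Commuter Credit: £174,900 is below the £191,800 cutoff, so the full £1,025 applies.
Elderly Relief Credit: income exceeds £167,400 by £7,500, which is 6 full-or-partial £1,250 increments; reduction = 6 × £28 = £168, leaving £182.
Total: £8,824 + £1,025 + £182 = £10,031.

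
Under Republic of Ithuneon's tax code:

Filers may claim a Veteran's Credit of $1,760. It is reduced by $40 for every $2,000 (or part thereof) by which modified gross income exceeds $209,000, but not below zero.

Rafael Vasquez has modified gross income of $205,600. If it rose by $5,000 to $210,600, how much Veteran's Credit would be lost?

$40

At $205,600 — $205,600 is at or below the $209,000 threshold, so the full $1,760 applies.
At $210,600 — income exceeds $209,000 by $1,600, which is 1 full-or-partial $2,000 increment; reduction = 1 × $40 = $40, leaving $1,720.
Lost: $1,760 − $1,720 = $40.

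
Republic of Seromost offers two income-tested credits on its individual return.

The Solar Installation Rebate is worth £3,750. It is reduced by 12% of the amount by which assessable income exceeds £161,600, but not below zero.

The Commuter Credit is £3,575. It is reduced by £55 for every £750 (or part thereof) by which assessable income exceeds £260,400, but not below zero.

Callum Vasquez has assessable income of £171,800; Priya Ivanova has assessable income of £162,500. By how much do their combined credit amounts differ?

Callum (£171,800): Solar Installation Rebate: 12% of the £10,200 excess over £161,600 is £1,224; credit = £3,750 − £1,224 = £2,526. Commuter Credit: £171,800 is at or below the £260,400 threshold, so the full £3,575 applies. total £2,526 + £3,575 = £6,101
Priya (£162,500): Solar Installation Rebate: 12% of the £900 excess over £161,600 is £108; credit = £3,750 − £108 = £3,642. Commuter Credit: £162,500 is at or below the £260,400 threshold, so the full £3,575 applies. total £3,642 + £3,575 = £7,217
Difference: |£6,101 − £7,217| = £1,116.

£1,116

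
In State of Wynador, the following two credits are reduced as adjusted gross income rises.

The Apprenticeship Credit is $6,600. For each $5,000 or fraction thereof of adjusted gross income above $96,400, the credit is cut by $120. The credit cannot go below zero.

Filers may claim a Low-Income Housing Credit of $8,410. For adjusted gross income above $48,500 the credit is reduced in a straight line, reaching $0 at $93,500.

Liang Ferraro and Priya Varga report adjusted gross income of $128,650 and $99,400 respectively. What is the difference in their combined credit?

$720

Liang ($128,650): Apprenticeship Credit: income exceeds $96,400 by $32,250, which is 7 full-or-partial $5,000 increments; reduction = 7 × $120 = $840, leaving $5,760. Low-Income Housing Credit: $128,650 is at or above $93,500, so the credit is $0. total $5,760 + $0 = $5,760
Priya ($99,400): Apprenticeship Credit: income exceeds $96,400 by $3,000, which is 1 full-or-partial $5,000 increment; reduction = 1 × $120 = $120, leaving $6,480. Low-Income Housing Credit: $99,400 is at or above $93,500, so the credit is $0. total $6,480 + $0 = $6,480
Difference: |$5,760 − $6,480| = $720.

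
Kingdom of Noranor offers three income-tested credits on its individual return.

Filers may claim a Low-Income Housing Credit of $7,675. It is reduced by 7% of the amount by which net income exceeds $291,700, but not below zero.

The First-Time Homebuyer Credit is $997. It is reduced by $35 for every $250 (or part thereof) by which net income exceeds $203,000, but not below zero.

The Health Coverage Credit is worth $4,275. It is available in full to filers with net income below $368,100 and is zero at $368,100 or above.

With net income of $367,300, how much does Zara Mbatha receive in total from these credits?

Low-Income Housing Credit: 7% of the $75,600 excess over $291,700 is $5,292; credit = $7,675 − $5,292 = $2,383.
First-Time Homebuyer Credit: income exceeds $203,000 by $164,300 → 658 increments × $35 = $23,030 ≥ base, so the credit is $0.
Health Coverage Credit: $367,300 is below the $368,100 cutoff, so the full $4,275 applies.
Total: $2,383 + $0 + $4,275 = $6,658.

$6,658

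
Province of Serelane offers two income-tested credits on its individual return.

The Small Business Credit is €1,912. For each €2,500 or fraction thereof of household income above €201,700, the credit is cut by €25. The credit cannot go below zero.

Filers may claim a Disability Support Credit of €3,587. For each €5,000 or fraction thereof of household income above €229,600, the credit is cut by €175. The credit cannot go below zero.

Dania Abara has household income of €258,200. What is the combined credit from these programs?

€3,874

Small Business Credit: income exceeds €201,700 by €56,500, which is 23 full-or-partial €2,500 increments; reduction = 23 × €25 = €575, leaving €1,337.
Disability Support Credit: income exceeds €229,600 by €28,600, which is 6 full-or-partial €5,000 increments; reduction = 6 × €175 = €1,050, leaving €2,537.
Total: €1,337 + €2,537 = €3,874.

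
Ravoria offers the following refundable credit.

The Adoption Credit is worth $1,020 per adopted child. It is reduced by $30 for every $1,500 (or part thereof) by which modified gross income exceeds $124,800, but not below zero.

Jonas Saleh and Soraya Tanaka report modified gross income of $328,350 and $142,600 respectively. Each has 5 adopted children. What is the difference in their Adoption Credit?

Jonas ($328,350): Adoption Credit: base = 5 × $1,020 = $5,100. income exceeds $124,800 by $203,550, which is 136 full-or-partial $1,500 increments; reduction = 136 × $30 = $4,080, leaving $1,020.
Soraya ($142,600): Adoption Credit: base = 5 × $1,020 = $5,100. income exceeds $124,800 by $17,800, which is 12 full-or-partial $1,500 increments; reduction = 12 × $30 = $360, leaving $4,740.
Difference: |$1,020 − $4,740| = $3,720.

$3,720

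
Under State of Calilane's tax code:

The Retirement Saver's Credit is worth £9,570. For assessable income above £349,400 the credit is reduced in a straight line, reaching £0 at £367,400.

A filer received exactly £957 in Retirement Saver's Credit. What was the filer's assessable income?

£957 is 957/9,570 of the full £9,570, so 8,613/9,570 of the £18,000 range has been used: income = £349,400 + £18,000 × 8,613/9,570 = £365,600.

£365,600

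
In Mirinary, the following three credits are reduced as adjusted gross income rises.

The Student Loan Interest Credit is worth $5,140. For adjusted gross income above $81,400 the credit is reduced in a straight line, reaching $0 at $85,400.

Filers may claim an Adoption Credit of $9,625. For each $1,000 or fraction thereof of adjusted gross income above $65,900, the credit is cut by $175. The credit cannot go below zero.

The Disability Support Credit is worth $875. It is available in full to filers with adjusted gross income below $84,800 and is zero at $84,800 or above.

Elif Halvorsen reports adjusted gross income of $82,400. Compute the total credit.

$11,380

Student Loan Interest Credit: $82,400 is $1,000 into a $4,000 phase-out range, leaving 3,000/4,000 of the credit: $5,140 × 3,000/4,000 = $3,855.
Adoption Credit: income exceeds $65,900 by $16,500, which is 17 full-or-partial $1,000 increments; reduction = 17 × $175 = $2,975, leaving $6,650.
Disability Support Credit: $82,400 is below the $84,800 cutoff, so the full $875 applies.
Total: $3,855 + $6,650 + $875 = $11,380.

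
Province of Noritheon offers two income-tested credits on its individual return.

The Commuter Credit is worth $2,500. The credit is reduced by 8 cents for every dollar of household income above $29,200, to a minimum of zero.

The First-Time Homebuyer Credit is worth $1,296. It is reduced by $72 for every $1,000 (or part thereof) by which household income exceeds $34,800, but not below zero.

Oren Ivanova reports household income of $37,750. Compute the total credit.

Commuter Credit: 8% of the $8,550 excess over $29,200 is $684; credit = $2,500 − $684 = $1,816.
First-Time Homebuyer Credit: income exceeds $34,800 by $2,950, which is 3 full-or-partial $1,000 increments; reduction = 3 × $72 = $216, leaving $1,080.
Total: $1,816 + $1,080 = $2,896.

$2,896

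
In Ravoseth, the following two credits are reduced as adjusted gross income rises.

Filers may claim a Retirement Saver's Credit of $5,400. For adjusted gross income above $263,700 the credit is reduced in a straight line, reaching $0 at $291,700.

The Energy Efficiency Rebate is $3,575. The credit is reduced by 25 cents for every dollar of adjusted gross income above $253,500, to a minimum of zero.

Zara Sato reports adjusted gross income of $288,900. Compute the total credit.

Retirement Saver's Credit: $288,900 is $25,200 into a $28,000 phase-out range, leaving 2,800/28,000 of the credit: $5,400 × 2,800/28,000 = $540.
Energy Efficiency Rebate: 25% of the $35,400 excess over $253,500 is $8,850 ≥ base, so the credit is $0.
Total: $540 + $0 = $540.

$540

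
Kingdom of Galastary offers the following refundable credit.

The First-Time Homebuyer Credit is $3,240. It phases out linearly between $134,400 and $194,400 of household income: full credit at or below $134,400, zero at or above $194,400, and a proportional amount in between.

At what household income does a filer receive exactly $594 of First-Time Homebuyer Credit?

$594 is 594/3,240 of the full $3,240, so 2,646/3,240 of the $60,000 range has been used: income = $134,400 + $60,000 × 2,646/3,240 = $183,400.

$183,400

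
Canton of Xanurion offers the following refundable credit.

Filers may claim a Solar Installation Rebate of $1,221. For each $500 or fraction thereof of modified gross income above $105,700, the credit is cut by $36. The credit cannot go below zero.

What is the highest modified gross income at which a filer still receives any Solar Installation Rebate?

After 33 increments the reduction is 33 × $36 = $1,188, leaving $33; one more increment wipes it out. Increment 33 ends at excess 33 × $500 = $16,500, so the highest qualifying income is $105,700 + $16,500 = $122,200.

$122,200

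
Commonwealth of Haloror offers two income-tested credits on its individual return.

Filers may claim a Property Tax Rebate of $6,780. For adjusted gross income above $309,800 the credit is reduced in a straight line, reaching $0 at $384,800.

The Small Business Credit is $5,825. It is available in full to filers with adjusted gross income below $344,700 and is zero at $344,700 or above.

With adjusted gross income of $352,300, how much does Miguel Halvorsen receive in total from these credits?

Property Tax Rebate: $352,300 is $42,500 into a $75,000 phase-out range, leaving 32,500/75,000 of the credit: $6,780 × 32,500/75,000 = $2,938.
Small Business Credit: $352,300 meets or exceeds the $344,700 cutoff, so the credit is $0.
Total: $2,938 + $0 = $2,938.

$2,938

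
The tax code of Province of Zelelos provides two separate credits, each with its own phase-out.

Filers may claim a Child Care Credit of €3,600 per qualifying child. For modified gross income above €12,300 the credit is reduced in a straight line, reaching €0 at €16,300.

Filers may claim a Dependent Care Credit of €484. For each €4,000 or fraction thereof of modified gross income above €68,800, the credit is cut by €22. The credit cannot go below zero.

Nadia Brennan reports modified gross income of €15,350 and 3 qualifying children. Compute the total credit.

€3,049

Child Care Credit: base = 3 × €3,600 = €10,800. €15,350 is €3,050 into a €4,000 phase-out range, leaving 950/4,000 of the credit: €10,800 × 950/4,000 = €2,565.
Dependent Care Credit: €15,350 is at or below the €68,800 threshold, so the full €484 applies.
Total: €2,565 + €484 = €3,049.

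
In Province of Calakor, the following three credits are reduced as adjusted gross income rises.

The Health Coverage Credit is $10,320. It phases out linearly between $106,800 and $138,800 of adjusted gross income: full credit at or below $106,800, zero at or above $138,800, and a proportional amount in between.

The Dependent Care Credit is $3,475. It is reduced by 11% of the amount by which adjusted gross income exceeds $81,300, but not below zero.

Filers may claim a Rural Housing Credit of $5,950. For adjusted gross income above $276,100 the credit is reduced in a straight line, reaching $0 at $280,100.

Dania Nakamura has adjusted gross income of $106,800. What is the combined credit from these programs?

Health Coverage Credit: $106,800 is at or below the $106,800 threshold, so the full $10,320 applies.
Dependent Care Credit: 11% of the $25,500 excess over $81,300 is $2,805; credit = $3,475 − $2,805 = $670.
Rural Housing Credit: $106,800 is at or below the $276,100 threshold, so the full $5,950 applies.
Total: $10,320 + $670 + $5,950 = $16,940.

$16,940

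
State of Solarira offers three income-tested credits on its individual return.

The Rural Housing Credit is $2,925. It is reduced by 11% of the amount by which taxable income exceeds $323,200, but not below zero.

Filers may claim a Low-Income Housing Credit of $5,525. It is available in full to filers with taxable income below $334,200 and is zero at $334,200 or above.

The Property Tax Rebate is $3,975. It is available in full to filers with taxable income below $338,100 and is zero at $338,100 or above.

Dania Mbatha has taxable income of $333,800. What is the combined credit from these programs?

$11,259

Rural Housing Credit: 11% of the $10,600 excess over $323,200 is $1,166; credit = $2,925 − $1,166 = $1,759.
Low-Income Housing Credit: $333,800 is below the $334,200 cutoff, so the full $5,525 applies.
Property Tax Rebate: $333,800 is below the $338,100 cutoff, so the full $3,975 applies.
Total: $1,759 + $5,525 + $3,975 = $11,259.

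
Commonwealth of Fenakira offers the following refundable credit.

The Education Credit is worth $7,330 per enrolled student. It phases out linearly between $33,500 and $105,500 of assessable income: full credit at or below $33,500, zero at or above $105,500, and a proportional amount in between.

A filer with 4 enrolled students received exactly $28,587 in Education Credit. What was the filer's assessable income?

$35,300

Full credit = 4 × $7,330 = $29,320.
$28,587 is 28,587/29,320 of the full $29,320, so 733/29,320 of the $72,000 range has been used: income = $33,500 + $72,000 × 733/29,320 = $35,300.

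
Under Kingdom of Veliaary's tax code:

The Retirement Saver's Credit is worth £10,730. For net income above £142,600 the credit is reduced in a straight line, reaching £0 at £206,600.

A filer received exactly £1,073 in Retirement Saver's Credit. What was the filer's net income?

£1,073 is 1,073/10,730 of the full £10,730, so 9,657/10,730 of the £64,000 range has been used: income = £142,600 + £64,000 × 9,657/10,730 = £200,200.

£200,200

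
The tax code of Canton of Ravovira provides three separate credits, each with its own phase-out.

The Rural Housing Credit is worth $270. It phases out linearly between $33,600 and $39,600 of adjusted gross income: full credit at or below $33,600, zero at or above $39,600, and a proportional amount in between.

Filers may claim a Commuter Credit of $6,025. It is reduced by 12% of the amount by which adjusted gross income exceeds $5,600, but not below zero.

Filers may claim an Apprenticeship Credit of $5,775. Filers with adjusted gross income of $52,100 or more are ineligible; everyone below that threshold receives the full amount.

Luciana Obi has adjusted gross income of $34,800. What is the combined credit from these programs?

Rural Housing Credit: $34,800 is $1,200 into a $6,000 phase-out range, leaving 4,800/6,000 of the credit: $270 × 4,800/6,000 = $216.
Commuter Credit: 12% of the $29,200 excess over $5,600 is $3,504; credit = $6,025 − $3,504 = $2,521.
Apprenticeship Credit: $34,800 is below the $52,100 cutoff, so the full $5,775 applies.
Total: $216 + $2,521 + $5,775 = $8,512.

$8,512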